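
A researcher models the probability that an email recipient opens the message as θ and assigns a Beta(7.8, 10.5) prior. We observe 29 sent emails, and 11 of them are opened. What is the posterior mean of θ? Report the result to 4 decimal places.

Posterior mean ≈ 0.3975

The binomial likelihood is conjugate to the Beta prior: with 11 successes and 18 failures, the posterior is Beta(7.8+11, 10.5+18) = Beta(18.8, 28.5).
Posterior mean = α/(α+β) = 18.8/47.3 = 0.3975.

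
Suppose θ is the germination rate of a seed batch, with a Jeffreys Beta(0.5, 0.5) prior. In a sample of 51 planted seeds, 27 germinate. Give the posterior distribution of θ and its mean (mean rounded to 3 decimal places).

Posterior: Beta(27.5, 24.5); mean ≈ 0.529

Observing 27 successes and 24 failures updates Beta(0.5, 0.5) by adding the success and failure counts to the two shape parameters: α = 0.5+27 = 27.5, β = 0.5+24 = 24.5.
Posterior mean = α/(α+β) = 27.5/52 = 0.529.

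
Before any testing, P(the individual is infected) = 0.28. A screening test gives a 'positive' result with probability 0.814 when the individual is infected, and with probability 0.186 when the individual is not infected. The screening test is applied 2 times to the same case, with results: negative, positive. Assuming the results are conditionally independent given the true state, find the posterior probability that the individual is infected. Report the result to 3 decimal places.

Let H be the event that the individual is infected; start with P(H) = 0.28. P('positive'|H) = 0.814, P('positive'|¬H) = 0.186.
Update on result 1 ('negative'): P(H) ← 0.186·0.2800 / (0.186·0.2800 + 0.814·0.7200) = 0.052080/0.63816 = 0.0816.
Update on result 2 ('positive'): P(H) ← 0.814·0.0816 / (0.814·0.0816 + 0.186·0.9184) = 0.066430/0.23725 = 0.2800.

Posterior P(H) ≈ 0.280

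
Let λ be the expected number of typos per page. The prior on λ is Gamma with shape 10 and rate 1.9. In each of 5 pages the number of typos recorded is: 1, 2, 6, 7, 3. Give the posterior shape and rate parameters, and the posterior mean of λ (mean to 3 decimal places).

Posterior: Gamma(shape=29, rate=6.9); mean ≈ 4.203

The Poisson likelihood adds the total count to the shape and the number of exposure periods to the rate. Here ∑xᵢ = 19 and n = 5, so shape 10→29 and rate 1.9→6.9.
Posterior mean = shape/rate = 29/6.9 = 4.203.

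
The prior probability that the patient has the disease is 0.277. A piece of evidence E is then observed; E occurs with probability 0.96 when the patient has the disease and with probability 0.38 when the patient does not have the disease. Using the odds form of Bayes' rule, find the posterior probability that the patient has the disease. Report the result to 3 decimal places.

Posterior probability ≈ 0.492

Prior odds = 0.277/(1−0.277) = 0.38313.
Likelihood ratio for E = 0.96/0.38 = 2.5263.
Posterior odds = prior odds × LR = 0.96790.
Posterior probability = odds/(1+odds) = 0.96790/1.9679 = 0.492.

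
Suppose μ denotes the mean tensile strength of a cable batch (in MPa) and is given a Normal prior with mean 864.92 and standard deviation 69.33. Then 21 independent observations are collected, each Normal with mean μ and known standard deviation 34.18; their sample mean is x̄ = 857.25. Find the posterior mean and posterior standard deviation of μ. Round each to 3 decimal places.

Posterior mean ≈ 857.338; posterior SD ≈ 7.416

With known σ, the Normal prior is conjugate. Weight on the data is w = (n/σ²)/(n/σ² + 1/τ₀²) = 0.0179753/(0.0179753+0.00020805) = 0.98856.
Posterior mean = w·x̄ + (1−w)·μ₀ = 0.98856·857.25 + 0.011442·864.92 = 857.338. Posterior variance = 1/(0.0179753+0.00020805) = 54.9955, so SD = 7.416.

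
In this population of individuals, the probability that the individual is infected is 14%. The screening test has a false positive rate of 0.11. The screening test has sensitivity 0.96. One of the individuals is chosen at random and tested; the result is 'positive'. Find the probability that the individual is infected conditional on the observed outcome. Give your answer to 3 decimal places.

Let H be the event that the individual is infected. P(H) = 0.14, so P(¬H) = 0.86. With E the 'positive' result, P(E|H) = 0.96 and P(E|¬H) = 0.11.
P(E) = 0.96·0.14 + 0.11·0.86 = 0.13440 + 0.094600 = 0.22900.
By Bayes' theorem, P(H|E) = 0.13440 / 0.22900 = 0.587.

P(H | E) ≈ 0.587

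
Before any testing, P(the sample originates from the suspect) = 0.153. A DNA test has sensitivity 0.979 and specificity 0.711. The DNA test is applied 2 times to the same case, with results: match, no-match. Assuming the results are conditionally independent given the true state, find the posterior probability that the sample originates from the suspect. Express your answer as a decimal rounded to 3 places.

Posterior P(H) ≈ 0.018

With H the event that the sample originates from the suspect, the joint likelihood of the observed sequence is P(data|H) = 0.979·0.021 = 0.020559 and P(data|¬H) = 0.289·0.711 = 0.20548.
Bayes: P(H|data) = 0.153·0.020559 / (0.153·0.020559 + 0.847·0.20548) = 0.0031455/0.17719 = 0.0178.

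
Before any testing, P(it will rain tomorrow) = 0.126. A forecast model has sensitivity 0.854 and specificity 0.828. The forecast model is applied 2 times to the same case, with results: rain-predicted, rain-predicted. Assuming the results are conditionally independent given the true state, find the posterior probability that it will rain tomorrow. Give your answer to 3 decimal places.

Let H be the event that it will rain tomorrow; start with P(H) = 0.126. P('rain-predicted'|H) = 0.854, P('rain-predicted'|¬H) = 0.172.
Update on result 1 ('rain-predicted'): P(H) ← 0.854·0.1260 / (0.854·0.1260 + 0.172·0.8740) = 0.10760/0.25793 = 0.4172.
Update on result 2 ('rain-predicted'): P(H) ← 0.854·0.4172 / (0.854·0.4172 + 0.172·0.5828) = 0.35627/0.45652 = 0.7804.

Posterior P(H) ≈ 0.780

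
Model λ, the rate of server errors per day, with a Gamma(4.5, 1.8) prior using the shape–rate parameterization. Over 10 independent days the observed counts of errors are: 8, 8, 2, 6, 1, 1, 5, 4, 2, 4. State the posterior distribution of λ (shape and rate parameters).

Total count ∑xᵢ = 41 over n = 10 days.
Gamma is conjugate to the Poisson likelihood: posterior is Gamma(shape = 4.5+41 = 45.5, rate = 1.8+10 = 11.8).

Posterior: Gamma(shape=45.5, rate=11.8)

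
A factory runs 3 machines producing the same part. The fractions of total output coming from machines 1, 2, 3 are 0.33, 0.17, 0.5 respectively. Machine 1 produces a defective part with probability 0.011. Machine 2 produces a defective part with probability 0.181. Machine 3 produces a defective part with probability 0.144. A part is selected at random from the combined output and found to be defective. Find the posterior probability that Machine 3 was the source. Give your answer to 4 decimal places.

Posterior probability ≈ 0.6767

P(defective|M1) = 0.011; P(defective|M2) = 0.181; P(defective|M3) = 0.144.
Prior × likelihood for each source: 0.33·0.011=0.003630, 0.17·0.181=0.03077, 0.5·0.144=0.07200. Summing gives P(defective) = 0.10640.
P(Machine 3 | defective) = 0.07200 / 0.10640 = 0.6767.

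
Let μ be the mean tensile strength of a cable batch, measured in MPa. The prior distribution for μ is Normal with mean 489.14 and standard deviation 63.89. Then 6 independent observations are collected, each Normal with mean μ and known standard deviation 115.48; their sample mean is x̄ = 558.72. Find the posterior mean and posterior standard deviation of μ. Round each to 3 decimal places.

Posterior mean ≈ 534.190; posterior SD ≈ 37.935

With known σ, the Normal prior is conjugate. Weight on the data is w = (n/σ²)/(n/σ² + 1/τ₀²) = 0.00044992/(0.00044992+0.00024498) = 0.64746.
Posterior mean = w·x̄ + (1−w)·μ₀ = 0.64746·558.72 + 0.35254·489.14 = 534.190. Posterior variance = 1/(0.00044992+0.00024498) = 1439.05, so SD = 37.935.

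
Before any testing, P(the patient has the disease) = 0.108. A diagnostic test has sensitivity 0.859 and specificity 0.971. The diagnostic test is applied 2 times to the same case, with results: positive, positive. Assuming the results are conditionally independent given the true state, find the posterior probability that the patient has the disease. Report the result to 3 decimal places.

Let H be the event that the patient has the disease; start with P(H) = 0.108. P('positive'|H) = 0.859, P('positive'|¬H) = 0.029.
Update on result 1 ('positive'): P(H) ← 0.859·0.1080 / (0.859·0.1080 + 0.029·0.8920) = 0.092772/0.11864 = 0.7820.
Update on result 2 ('positive'): P(H) ← 0.859·0.7820 / (0.859·0.7820 + 0.029·0.2180) = 0.67171/0.67803 = 0.9907.

Posterior P(H) ≈ 0.991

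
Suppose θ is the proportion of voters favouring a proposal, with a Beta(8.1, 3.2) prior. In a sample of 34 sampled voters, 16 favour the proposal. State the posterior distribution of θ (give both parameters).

Posterior: Beta(24.1, 21.2)

Observing 16 successes and 18 failures updates Beta(8.1, 3.2) by adding the success and failure counts to the two shape parameters: α = 8.1+16 = 24.1, β = 3.2+18 = 21.2.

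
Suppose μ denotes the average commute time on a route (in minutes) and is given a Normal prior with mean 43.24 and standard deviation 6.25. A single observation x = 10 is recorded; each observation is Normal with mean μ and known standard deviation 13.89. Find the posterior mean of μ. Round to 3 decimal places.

With known σ, the Normal prior is conjugate. Weight on the data is w = (n/σ²)/(n/σ² + 1/τ₀²) = 0.00518317/(0.00518317+0.0256000) = 0.16838.
Posterior mean = w·x̄ + (1−w)·μ₀ = 0.16838·10 + 0.83162·43.24 = 37.643.

Posterior mean ≈ 37.643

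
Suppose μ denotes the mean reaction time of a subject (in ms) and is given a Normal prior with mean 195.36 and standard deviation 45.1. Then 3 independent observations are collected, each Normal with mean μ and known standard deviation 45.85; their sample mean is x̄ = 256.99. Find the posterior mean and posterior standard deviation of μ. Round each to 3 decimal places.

Posterior mean ≈ 241.198; posterior SD ≈ 22.829

With known σ, the Normal prior is conjugate. Weight on the data is w = (n/σ²)/(n/σ² + 1/τ₀²) = 0.00142706/(0.00142706+0.00049164) = 0.74376.
Posterior mean = w·x̄ + (1−w)·μ₀ = 0.74376·256.99 + 0.25624·195.36 = 241.198. Posterior variance = 1/(0.00142706+0.00049164) = 521.186, so SD = 22.829.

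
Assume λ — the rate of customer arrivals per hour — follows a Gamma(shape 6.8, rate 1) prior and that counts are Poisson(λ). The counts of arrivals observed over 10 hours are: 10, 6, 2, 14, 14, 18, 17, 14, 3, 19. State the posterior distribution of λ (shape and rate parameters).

Total count ∑xᵢ = 117 over n = 10 hours.
Gamma is conjugate to the Poisson likelihood: posterior is Gamma(shape = 6.8+117 = 123.8, rate = 1+10 = 11).

Posterior: Gamma(shape=123.8, rate=11)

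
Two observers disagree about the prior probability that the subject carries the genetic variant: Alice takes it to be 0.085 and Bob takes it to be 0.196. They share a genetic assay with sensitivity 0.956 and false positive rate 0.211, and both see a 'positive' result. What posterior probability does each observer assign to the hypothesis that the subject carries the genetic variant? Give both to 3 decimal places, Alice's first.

P('+'|H) = 0.956, P('+'|¬H) = 0.211.
Alice: numerator 0.956·0.085 = 0.081260; evidence = 0.081260+0.211·0.915 = 0.27433; posterior = 0.296.
Bob: numerator 0.956·0.196 = 0.18738; evidence = 0.18738+0.211·0.804 = 0.35702; posterior = 0.525.

Alice: 0.296; Bob: 0.525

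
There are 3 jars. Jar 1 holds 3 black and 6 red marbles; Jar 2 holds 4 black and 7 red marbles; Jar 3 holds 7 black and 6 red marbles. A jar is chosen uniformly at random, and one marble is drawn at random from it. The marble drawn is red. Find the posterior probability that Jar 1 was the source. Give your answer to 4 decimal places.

Posterior probability ≈ 0.3778

P(red|Jar 1) = 0.6667; P(red|Jar 2) = 0.6364; P(red|Jar 3) = 0.4615.
Prior × likelihood for each source: 0.333333·0.6667=0.2222, 0.333333·0.6364=0.2121, 0.333333·0.4615=0.1538. Summing gives P(red) = 0.58819.
P(Jar 1 | red) = 0.2222 / 0.58819 = 0.3778.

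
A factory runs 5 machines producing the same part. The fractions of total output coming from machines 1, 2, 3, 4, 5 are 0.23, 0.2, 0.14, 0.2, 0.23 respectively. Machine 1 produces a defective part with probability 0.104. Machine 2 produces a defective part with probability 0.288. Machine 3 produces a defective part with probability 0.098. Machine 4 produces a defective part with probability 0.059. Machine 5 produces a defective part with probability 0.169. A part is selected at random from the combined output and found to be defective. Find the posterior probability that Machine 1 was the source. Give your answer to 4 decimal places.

Tabulate prior·likelihood by source: [1] prior 0.23, lik 0.104, product 0.02392; [2] prior 0.2, lik 0.288, product 0.05760; [3] prior 0.14, lik 0.098, product 0.01372; [4] prior 0.2, lik 0.059, product 0.01180; [5] prior 0.23, lik 0.169, product 0.03887.
Normalizing constant = 0.14591; the posterior for Machine 1 is its product over the sum, 0.02392/0.14591 = 0.1639.

Posterior probability ≈ 0.1639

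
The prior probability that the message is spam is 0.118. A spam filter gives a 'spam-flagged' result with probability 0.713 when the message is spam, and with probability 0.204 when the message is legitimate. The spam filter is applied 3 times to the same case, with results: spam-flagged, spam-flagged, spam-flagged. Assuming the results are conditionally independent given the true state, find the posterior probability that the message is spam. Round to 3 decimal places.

With H the event that the message is spam, the joint likelihood of the observed sequence is P(data|H) = 0.713·0.713·0.713 = 0.36247 and P(data|¬H) = 0.204·0.204·0.204 = 0.0084897.
Bayes: P(H|data) = 0.118·0.36247 / (0.118·0.36247 + 0.882·0.0084897) = 0.042771/0.050259 = 0.8510.

Posterior P(H) ≈ 0.851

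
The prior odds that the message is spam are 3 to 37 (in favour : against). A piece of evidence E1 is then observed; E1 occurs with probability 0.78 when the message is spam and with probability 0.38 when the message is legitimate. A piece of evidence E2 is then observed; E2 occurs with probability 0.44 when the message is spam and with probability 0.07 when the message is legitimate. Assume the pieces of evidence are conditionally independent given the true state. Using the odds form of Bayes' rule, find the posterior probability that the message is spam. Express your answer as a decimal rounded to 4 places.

Prior odds = 3/37 = 0.081081.
Likelihood ratio for E1 = 0.78/0.38 = 2.0526.
Likelihood ratio for E2 = 0.44/0.07 = 6.2857.
Posterior odds = prior odds × LR₁ × LR₂ = 1.0461.
Posterior probability = odds/(1+odds) = 1.0461/2.0461 = 0.5113.

Posterior probability ≈ 0.5113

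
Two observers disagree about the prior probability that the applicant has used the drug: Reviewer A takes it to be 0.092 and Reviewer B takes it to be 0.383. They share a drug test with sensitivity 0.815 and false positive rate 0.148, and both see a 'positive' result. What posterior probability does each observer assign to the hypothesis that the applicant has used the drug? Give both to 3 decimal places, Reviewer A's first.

Reviewer A: 0.358; Reviewer B: 0.774

The likelihood ratio for a 'positive' result is 0.815/0.148 = 5.5068.
Reviewer A: prior odds 0.092/0.908 = 0.10132; posterior odds 0.55795; posterior probability 0.358.
Reviewer B: prior odds 0.383/0.617 = 0.62075; posterior odds 3.4183; posterior probability 0.774.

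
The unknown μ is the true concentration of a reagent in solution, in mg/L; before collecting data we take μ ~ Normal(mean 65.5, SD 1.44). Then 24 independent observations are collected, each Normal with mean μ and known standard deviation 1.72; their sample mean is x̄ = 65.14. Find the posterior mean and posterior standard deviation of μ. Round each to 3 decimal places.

Prior precision 1/τ₀² = 1/1.44² = 0.482253; data precision n/σ² = 24/1.72² = 8.11249.
Posterior precision = 0.482253 + 8.11249 = 8.59475, giving posterior SD = 1/√8.59475 = 0.341.
Posterior mean = (0.482253·65.5 + 8.11249·65.14) / 8.59475 = 65.160.

Posterior mean ≈ 65.160; posterior SD ≈ 0.341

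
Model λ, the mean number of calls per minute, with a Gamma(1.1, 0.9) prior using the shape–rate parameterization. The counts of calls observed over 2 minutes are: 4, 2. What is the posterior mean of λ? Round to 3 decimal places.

Posterior mean ≈ 2.448

The Poisson likelihood adds the total count to the shape and the number of exposure periods to the rate. Here ∑xᵢ = 6 and n = 2, so shape 1.1→7.1 and rate 0.9→2.9.
Posterior mean = shape/rate = 7.1/2.9 = 2.448.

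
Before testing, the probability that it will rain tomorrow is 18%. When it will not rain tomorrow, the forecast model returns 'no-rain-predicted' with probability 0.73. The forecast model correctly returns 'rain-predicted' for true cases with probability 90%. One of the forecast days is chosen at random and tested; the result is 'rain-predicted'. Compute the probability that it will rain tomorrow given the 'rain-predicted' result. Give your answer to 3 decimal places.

P(H | E) ≈ 0.423

Write H for 'it will rain tomorrow'. Prior odds H:¬H = 0.18/0.82 = 0.21951. For the 'rain-predicted' outcome, the likelihood ratio is 0.9/0.27 = 3.3333.
Posterior odds = 0.21951 × 3.3333 = 0.73171, so P(H|E) = 0.73171/(1+0.73171) = 0.423.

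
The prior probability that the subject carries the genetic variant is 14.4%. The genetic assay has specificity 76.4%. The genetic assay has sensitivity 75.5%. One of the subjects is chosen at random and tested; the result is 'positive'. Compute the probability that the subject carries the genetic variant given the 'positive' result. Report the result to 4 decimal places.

Let H be the event that the subject carries the genetic variant. P(H) = 0.144, so P(¬H) = 0.856. With E the 'positive' result, P(E|H) = 0.755 and P(E|¬H) = 0.236.
P(E) = 0.755·0.144 + 0.236·0.856 = 0.10872 + 0.20202 = 0.31074.
By Bayes' theorem, P(H|E) = 0.10872 / 0.31074 = 0.3499.

P(H | E) ≈ 0.3499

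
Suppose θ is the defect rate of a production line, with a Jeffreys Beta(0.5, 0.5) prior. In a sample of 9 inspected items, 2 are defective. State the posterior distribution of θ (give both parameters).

The binomial likelihood is conjugate to the Beta prior: with 2 successes and 7 failures, the posterior is Beta(0.5+2, 0.5+7) = Beta(2.5, 7.5).

Posterior: Beta(2.5, 7.5)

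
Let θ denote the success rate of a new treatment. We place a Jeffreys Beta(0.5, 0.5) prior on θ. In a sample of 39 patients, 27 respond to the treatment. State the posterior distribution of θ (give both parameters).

Observing 27 successes and 12 failures updates Beta(0.5, 0.5) by adding the success and failure counts to the two shape parameters: α = 0.5+27 = 27.5, β = 0.5+12 = 12.5.

Posterior: Beta(27.5, 12.5)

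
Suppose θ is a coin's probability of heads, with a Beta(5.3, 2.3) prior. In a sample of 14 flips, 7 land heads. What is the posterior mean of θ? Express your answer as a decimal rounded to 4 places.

The binomial likelihood is conjugate to the Beta prior: with 7 successes and 7 failures, the posterior is Beta(5.3+7, 2.3+7) = Beta(12.3, 9.3).
E[θ | data] = 12.3/(12.3+9.3) = 0.5694.

Posterior mean ≈ 0.5694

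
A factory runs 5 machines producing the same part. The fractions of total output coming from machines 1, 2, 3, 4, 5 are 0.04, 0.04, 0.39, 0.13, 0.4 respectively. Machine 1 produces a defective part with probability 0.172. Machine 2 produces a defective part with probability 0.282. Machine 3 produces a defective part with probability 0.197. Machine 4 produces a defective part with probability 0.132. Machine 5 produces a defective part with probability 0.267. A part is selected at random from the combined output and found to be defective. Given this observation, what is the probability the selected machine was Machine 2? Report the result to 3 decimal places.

Posterior probability ≈ 0.052

Tabulate prior·likelihood by source: [1] prior 0.04, lik 0.172, product 0.006880; [2] prior 0.04, lik 0.282, product 0.01128; [3] prior 0.39, lik 0.197, product 0.07683; [4] prior 0.13, lik 0.132, product 0.01716; [5] prior 0.4, lik 0.267, product 0.1068.
Normalizing constant = 0.21895; the posterior for Machine 2 is its product over the sum, 0.01128/0.21895 = 0.052.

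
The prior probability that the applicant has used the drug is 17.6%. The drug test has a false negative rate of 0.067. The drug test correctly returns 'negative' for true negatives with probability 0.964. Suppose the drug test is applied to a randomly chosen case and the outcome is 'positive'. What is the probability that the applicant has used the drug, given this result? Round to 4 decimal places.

Write H for 'the applicant has used the drug'. Prior odds H:¬H = 0.176/0.824 = 0.21359. For the 'positive' outcome, the likelihood ratio is 0.933/0.036 = 25.917.
Posterior odds = 0.21359 × 25.917 = 5.5356, so P(H|E) = 5.5356/(1+5.5356) = 0.8470.

P(H | E) ≈ 0.8470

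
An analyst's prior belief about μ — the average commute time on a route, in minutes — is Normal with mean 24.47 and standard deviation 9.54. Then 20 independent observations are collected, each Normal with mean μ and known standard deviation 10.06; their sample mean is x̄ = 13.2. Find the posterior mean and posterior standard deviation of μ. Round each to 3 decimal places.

With known σ, the Normal prior is conjugate. Weight on the data is w = (n/σ²)/(n/σ² + 1/τ₀²) = 0.197621/(0.197621+0.0109876) = 0.94733.
Posterior mean = w·x̄ + (1−w)·μ₀ = 0.94733·13.2 + 0.052671·24.47 = 13.794. Posterior variance = 1/(0.197621+0.0109876) = 4.79366, so SD = 2.189.

Posterior mean ≈ 13.794; posterior SD ≈ 2.189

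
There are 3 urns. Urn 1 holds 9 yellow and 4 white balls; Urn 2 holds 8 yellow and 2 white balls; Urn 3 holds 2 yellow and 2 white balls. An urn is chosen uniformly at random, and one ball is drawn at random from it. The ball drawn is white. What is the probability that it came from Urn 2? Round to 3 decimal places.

Posterior probability ≈ 0.198

P(white|Urn 1) = 0.3077; P(white|Urn 2) = 0.2; P(white|Urn 3) = 0.5.
Prior × likelihood for each source: 0.333333·0.3077=0.1026, 0.333333·0.2=0.06667, 0.333333·0.5=0.1667. Summing gives P(white) = 0.33590.
P(Urn 2 | white) = 0.06667 / 0.33590 = 0.198.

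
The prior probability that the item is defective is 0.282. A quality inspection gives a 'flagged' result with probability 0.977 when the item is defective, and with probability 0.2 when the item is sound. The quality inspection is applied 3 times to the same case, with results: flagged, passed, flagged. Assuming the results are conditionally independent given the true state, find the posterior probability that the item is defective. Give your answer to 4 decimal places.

Let H be the event that the item is defective; start with P(H) = 0.282. P('flagged'|H) = 0.977, P('flagged'|¬H) = 0.2.
Update on result 1 ('flagged'): P(H) ← 0.977·0.2820 / (0.977·0.2820 + 0.2·0.7180) = 0.27551/0.41911 = 0.6574.
Update on result 2 ('passed'): P(H) ← 0.023·0.6574 / (0.023·0.6574 + 0.8·0.3426) = 0.015120/0.28922 = 0.0523.
Update on result 3 ('flagged'): P(H) ← 0.977·0.0523 / (0.977·0.0523 + 0.2·0.9477) = 0.051074/0.24062 = 0.2123.

Posterior P(H) ≈ 0.2123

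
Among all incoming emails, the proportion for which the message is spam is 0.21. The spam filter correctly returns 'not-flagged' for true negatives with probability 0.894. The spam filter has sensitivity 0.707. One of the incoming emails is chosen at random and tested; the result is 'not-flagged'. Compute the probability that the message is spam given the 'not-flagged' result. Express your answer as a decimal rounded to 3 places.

Let H be the event that the message is spam. P(H) = 0.21, so P(¬H) = 0.79. With E the 'not-flagged' result, P(E|H) = 0.293 and P(E|¬H) = 0.894.
P(E) = 0.293·0.21 + 0.894·0.79 = 0.061530 + 0.70626 = 0.76779.
By Bayes' theorem, P(H|E) = 0.061530 / 0.76779 = 0.080.

P(H | E) ≈ 0.080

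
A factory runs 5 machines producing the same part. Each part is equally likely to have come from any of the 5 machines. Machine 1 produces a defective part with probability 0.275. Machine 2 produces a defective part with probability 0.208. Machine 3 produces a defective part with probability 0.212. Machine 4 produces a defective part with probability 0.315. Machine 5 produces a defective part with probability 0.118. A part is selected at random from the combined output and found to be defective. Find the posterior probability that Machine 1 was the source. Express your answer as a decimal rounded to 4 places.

Posterior probability ≈ 0.2438

Tabulate prior·likelihood by source: [1] prior 0.2, lik 0.275, product 0.05500; [2] prior 0.2, lik 0.208, product 0.04160; [3] prior 0.2, lik 0.212, product 0.04240; [4] prior 0.2, lik 0.315, product 0.06300; [5] prior 0.2, lik 0.118, product 0.02360.
Normalizing constant = 0.22560; the posterior for Machine 1 is its product over the sum, 0.05500/0.22560 = 0.2438.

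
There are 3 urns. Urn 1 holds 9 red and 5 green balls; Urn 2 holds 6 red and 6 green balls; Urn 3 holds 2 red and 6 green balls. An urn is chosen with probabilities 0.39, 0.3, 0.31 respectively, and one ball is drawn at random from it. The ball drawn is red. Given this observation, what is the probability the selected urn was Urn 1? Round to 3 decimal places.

Posterior probability ≈ 0.524

P(red|Urn 1) = 0.6429; P(red|Urn 2) = 0.5; P(red|Urn 3) = 0.25.
Prior × likelihood for each source: 0.39·0.6429=0.2507, 0.3·0.5=0.1500, 0.31·0.25=0.07750. Summing gives P(red) = 0.47821.
P(Urn 1 | red) = 0.2507 / 0.47821 = 0.524.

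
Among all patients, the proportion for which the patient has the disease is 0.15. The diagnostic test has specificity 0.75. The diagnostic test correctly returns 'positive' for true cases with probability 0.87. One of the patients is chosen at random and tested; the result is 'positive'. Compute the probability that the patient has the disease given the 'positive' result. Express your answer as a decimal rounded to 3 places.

P(H | E) ≈ 0.380

Write H for 'the patient has the disease'. Prior odds H:¬H = 0.15/0.85 = 0.17647. For the 'positive' outcome, the likelihood ratio is 0.87/0.25 = 3.4800.
Posterior odds = 0.17647 × 3.4800 = 0.61412, so P(H|E) = 0.61412/(1+0.61412) = 0.380.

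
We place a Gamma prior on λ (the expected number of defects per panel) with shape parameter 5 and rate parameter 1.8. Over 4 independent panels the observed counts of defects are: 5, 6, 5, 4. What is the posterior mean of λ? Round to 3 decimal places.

Total count ∑xᵢ = 20 over n = 4 panels.
Gamma is conjugate to the Poisson likelihood: posterior is Gamma(shape = 5+20 = 25, rate = 1.8+4 = 5.8).
E[λ | data] = 25/5.8 = 4.310.

Posterior mean ≈ 4.310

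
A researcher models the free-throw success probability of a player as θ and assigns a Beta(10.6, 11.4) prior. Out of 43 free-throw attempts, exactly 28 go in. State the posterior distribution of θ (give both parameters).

Posterior: Beta(38.6, 26.4)

Observing 28 successes and 15 failures updates Beta(10.6, 11.4) by adding the success and failure counts to the two shape parameters: α = 10.6+28 = 38.6, β = 11.4+15 = 26.4.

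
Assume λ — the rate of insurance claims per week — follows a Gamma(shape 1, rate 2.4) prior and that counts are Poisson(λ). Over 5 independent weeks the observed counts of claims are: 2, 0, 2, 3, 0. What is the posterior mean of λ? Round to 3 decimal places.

Total count ∑xᵢ = 7 over n = 5 weeks.
Gamma is conjugate to the Poisson likelihood: posterior is Gamma(shape = 1+7 = 8, rate = 2.4+5 = 7.4).
E[λ | data] = 8/7.4 = 1.081.

Posterior mean ≈ 1.081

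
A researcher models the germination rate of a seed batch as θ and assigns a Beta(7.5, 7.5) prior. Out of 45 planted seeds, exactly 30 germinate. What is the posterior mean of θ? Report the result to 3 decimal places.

The binomial likelihood is conjugate to the Beta prior: with 30 successes and 15 failures, the posterior is Beta(7.5+30, 7.5+15) = Beta(37.5, 22.5).
Posterior mean = α/(α+β) = 37.5/60 = 0.625.

Posterior mean ≈ 0.625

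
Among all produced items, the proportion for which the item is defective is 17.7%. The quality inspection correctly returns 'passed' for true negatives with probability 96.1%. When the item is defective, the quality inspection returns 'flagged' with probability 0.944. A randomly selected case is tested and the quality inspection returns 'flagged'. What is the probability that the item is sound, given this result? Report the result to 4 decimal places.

P(¬H | E) ≈ 0.1611

Write H for 'the item is defective'. Prior odds H:¬H = 0.177/0.823 = 0.21507. For the 'flagged' outcome, the likelihood ratio is 0.944/0.039 = 24.205.
Posterior odds = 0.21507 × 24.205 = 5.2057, so P(H|E) = 5.2057/(1+5.2057) = 0.8389. Then P(¬H|E) = 1 − 0.8389 = 0.1611.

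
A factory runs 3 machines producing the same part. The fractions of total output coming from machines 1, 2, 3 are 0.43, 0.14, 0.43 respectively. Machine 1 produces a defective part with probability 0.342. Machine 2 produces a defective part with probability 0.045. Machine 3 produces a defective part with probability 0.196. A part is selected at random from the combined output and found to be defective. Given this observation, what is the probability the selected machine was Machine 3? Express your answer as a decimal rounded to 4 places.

Posterior probability ≈ 0.3547

Tabulate prior·likelihood by source: [1] prior 0.43, lik 0.342, product 0.1471; [2] prior 0.14, lik 0.045, product 0.006300; [3] prior 0.43, lik 0.196, product 0.08428.
Normalizing constant = 0.23764; the posterior for Machine 3 is its product over the sum, 0.08428/0.23764 = 0.3547.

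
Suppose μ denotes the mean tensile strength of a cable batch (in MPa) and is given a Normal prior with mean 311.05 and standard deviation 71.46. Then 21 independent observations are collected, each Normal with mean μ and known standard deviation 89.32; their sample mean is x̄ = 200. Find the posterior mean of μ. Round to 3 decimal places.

Prior precision 1/τ₀² = 1/71.46² = 0.00019583; data precision n/σ² = 21/89.32² = 0.00263222.
Posterior precision = 0.00019583 + 0.00263222 = 0.00282805.
Posterior mean = (0.00019583·311.05 + 0.00263222·200) / 0.00282805 = 207.690.

Posterior mean ≈ 207.690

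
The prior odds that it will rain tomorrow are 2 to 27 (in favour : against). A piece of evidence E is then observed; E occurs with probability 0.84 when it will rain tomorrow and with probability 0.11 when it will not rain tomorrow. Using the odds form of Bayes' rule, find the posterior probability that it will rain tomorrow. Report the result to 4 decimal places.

Prior odds = 2/27 = 0.074074.
Likelihood ratio for E = 0.84/0.11 = 7.6364.
Posterior odds = prior odds × LR = 0.56566.
Posterior probability = odds/(1+odds) = 0.56566/1.5657 = 0.3613.

Posterior probability ≈ 0.3613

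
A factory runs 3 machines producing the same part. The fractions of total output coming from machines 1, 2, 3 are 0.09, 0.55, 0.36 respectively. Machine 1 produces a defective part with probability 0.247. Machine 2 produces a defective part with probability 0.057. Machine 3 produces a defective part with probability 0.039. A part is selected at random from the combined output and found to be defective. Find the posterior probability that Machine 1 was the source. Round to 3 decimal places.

Posterior probability ≈ 0.329

P(defective|M1) = 0.247; P(defective|M2) = 0.057; P(defective|M3) = 0.039.
Prior × likelihood for each source: 0.09·0.247=0.02223, 0.55·0.057=0.03135, 0.36·0.039=0.01404. Summing gives P(defective) = 0.067620.
P(Machine 1 | defective) = 0.02223 / 0.067620 = 0.329.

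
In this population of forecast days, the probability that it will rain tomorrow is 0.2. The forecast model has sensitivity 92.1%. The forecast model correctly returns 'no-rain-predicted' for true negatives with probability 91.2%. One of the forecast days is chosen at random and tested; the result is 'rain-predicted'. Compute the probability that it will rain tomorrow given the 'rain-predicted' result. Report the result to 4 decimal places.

Write H for 'it will rain tomorrow'. Prior odds H:¬H = 0.2/0.8 = 0.25000. For the 'rain-predicted' outcome, the likelihood ratio is 0.921/0.088 = 10.466.
Posterior odds = 0.25000 × 10.466 = 2.6165, so P(H|E) = 2.6165/(1+2.6165) = 0.7235.

P(H | E) ≈ 0.7235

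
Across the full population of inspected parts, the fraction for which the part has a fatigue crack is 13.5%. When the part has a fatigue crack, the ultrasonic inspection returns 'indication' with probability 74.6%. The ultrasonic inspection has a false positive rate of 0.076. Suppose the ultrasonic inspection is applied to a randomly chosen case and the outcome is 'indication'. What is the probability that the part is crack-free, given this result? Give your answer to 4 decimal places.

P(¬H | E) ≈ 0.3950

Write H for 'the part has a fatigue crack'. Prior odds H:¬H = 0.135/0.865 = 0.15607. For the 'indication' outcome, the likelihood ratio is 0.746/0.076 = 9.8158.
Posterior odds = 0.15607 × 9.8158 = 1.5319, so P(H|E) = 1.5319/(1+1.5319) = 0.6050. Then P(¬H|E) = 1 − 0.6050 = 0.3950.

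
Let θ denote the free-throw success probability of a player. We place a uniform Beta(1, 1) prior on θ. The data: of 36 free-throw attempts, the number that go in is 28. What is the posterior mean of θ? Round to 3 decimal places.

Observing 28 successes and 8 failures updates Beta(1, 1) by adding the success and failure counts to the two shape parameters: α = 1+28 = 29, β = 1+8 = 9.
Posterior mean = α/(α+β) = 29/38 = 0.763.

Posterior mean ≈ 0.763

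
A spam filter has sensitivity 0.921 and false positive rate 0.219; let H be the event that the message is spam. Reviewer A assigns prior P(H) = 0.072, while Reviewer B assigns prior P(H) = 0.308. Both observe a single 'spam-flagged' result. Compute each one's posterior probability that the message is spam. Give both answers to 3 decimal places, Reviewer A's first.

Reviewer A: 0.246; Reviewer B: 0.652

P('+'|H) = 0.921, P('+'|¬H) = 0.219.
Reviewer A: numerator 0.921·0.072 = 0.066312; evidence = 0.066312+0.219·0.928 = 0.26954; posterior = 0.246.
Reviewer B: numerator 0.921·0.308 = 0.28367; evidence = 0.28367+0.219·0.692 = 0.43522; posterior = 0.652.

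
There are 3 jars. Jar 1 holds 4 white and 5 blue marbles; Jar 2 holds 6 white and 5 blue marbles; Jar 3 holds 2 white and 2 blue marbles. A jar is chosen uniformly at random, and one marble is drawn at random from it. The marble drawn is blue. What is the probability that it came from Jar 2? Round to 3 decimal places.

P(blue|Jar 1) = 0.5556; P(blue|Jar 2) = 0.4545; P(blue|Jar 3) = 0.5.
Prior × likelihood for each source: 0.333333·0.5556=0.1852, 0.333333·0.4545=0.1515, 0.333333·0.5=0.1667. Summing gives P(blue) = 0.50337.
P(Jar 2 | blue) = 0.1515 / 0.50337 = 0.301.

Posterior probability ≈ 0.301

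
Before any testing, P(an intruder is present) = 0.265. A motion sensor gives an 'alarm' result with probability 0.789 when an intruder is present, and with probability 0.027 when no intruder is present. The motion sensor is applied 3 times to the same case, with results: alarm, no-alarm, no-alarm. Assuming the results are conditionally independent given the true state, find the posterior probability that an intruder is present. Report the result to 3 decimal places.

With H the event that an intruder is present, the joint likelihood of the observed sequence is P(data|H) = 0.789·0.211·0.211 = 0.035127 and P(data|¬H) = 0.027·0.973·0.973 = 0.025562.
Bayes: P(H|data) = 0.265·0.035127 / (0.265·0.035127 + 0.735·0.025562) = 0.0093087/0.028097 = 0.3313.

Posterior P(H) ≈ 0.331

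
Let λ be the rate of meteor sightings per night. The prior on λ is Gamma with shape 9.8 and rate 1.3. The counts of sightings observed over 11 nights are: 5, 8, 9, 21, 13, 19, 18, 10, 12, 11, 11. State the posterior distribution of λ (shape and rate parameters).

Posterior: Gamma(shape=146.8, rate=12.3)

The Poisson likelihood adds the total count to the shape and the number of exposure periods to the rate. Here ∑xᵢ = 137 and n = 11, so shape 9.8→146.8 and rate 1.3→12.3.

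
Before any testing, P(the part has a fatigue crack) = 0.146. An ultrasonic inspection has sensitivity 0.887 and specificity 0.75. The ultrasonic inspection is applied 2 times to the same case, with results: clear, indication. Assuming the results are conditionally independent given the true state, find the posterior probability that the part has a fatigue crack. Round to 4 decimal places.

Posterior P(H) ≈ 0.0837

With H the event that the part has a fatigue crack, the joint likelihood of the observed sequence is P(data|H) = 0.113·0.887 = 0.10023 and P(data|¬H) = 0.75·0.25 = 0.18750.
Bayes: P(H|data) = 0.146·0.10023 / (0.146·0.10023 + 0.854·0.18750) = 0.014634/0.17476 = 0.0837.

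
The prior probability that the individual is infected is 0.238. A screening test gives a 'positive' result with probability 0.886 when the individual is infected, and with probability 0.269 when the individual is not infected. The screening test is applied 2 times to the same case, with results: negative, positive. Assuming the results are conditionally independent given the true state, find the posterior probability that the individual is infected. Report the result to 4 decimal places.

Posterior P(H) ≈ 0.1383

Let H be the event that the individual is infected; start with P(H) = 0.238. P('positive'|H) = 0.886, P('positive'|¬H) = 0.269.
Update on result 1 ('negative'): P(H) ← 0.114·0.2380 / (0.114·0.2380 + 0.731·0.7620) = 0.027132/0.58415 = 0.0464.
Update on result 2 ('positive'): P(H) ← 0.886·0.0464 / (0.886·0.0464 + 0.269·0.9536) = 0.041152/0.29766 = 0.1383.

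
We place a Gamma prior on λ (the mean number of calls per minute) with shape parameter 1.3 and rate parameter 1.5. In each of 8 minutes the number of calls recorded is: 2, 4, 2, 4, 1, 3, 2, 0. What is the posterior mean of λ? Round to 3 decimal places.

The Poisson likelihood adds the total count to the shape and the number of exposure periods to the rate. Here ∑xᵢ = 18 and n = 8, so shape 1.3→19.3 and rate 1.5→9.5.
Posterior mean = shape/rate = 19.3/9.5 = 2.032.

Posterior mean ≈ 2.032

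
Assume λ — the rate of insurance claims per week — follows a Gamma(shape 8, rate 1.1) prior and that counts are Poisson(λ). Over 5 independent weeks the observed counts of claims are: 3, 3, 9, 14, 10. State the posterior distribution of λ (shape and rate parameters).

Posterior: Gamma(shape=47, rate=6.1)

The Poisson likelihood adds the total count to the shape and the number of exposure periods to the rate. Here ∑xᵢ = 39 and n = 5, so shape 8→47 and rate 1.1→6.1.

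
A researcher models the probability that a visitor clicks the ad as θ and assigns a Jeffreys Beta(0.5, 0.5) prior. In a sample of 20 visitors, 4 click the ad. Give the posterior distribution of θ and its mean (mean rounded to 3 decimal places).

Observing 4 successes and 16 failures updates Beta(0.5, 0.5) by adding the success and failure counts to the two shape parameters: α = 0.5+4 = 4.5, β = 0.5+16 = 16.5.
E[θ | data] = 4.5/(4.5+16.5) = 0.214.

Posterior: Beta(4.5, 16.5); mean ≈ 0.214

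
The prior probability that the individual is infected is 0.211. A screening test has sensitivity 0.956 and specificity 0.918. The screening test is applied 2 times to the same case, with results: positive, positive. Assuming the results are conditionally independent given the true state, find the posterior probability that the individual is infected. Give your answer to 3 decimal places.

Posterior P(H) ≈ 0.973

With H the event that the individual is infected, the joint likelihood of the observed sequence is P(data|H) = 0.956·0.956 = 0.91394 and P(data|¬H) = 0.082·0.082 = 0.0067240.
Bayes: P(H|data) = 0.211·0.91394 / (0.211·0.91394 + 0.789·0.0067240) = 0.19284/0.19815 = 0.9732.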